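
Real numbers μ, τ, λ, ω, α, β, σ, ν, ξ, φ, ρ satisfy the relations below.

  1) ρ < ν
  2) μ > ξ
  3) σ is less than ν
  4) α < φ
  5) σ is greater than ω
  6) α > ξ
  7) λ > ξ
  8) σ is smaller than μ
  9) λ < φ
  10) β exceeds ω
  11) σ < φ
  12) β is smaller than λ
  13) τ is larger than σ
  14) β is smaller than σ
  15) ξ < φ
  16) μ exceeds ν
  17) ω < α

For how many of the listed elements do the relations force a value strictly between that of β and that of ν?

1

Chaining upward from β reaches: λ, σ, τ, φ, μ.
Chaining downward from ν reaches: ω, σ, ρ.
Strictly between β and ν are those in both lists: σ — 1 element.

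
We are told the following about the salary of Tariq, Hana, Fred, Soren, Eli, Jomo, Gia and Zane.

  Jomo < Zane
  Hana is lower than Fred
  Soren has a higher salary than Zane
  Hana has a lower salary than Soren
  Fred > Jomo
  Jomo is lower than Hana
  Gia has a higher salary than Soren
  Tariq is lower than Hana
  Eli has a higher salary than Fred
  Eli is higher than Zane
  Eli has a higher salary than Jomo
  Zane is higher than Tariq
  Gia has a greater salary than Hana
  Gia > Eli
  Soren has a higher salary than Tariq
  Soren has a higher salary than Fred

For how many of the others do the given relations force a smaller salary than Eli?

The elements the relations force below Eli are Tariq, Jomo, Hana, Fred, Zane — no chain reaches any other.
That is 5.

5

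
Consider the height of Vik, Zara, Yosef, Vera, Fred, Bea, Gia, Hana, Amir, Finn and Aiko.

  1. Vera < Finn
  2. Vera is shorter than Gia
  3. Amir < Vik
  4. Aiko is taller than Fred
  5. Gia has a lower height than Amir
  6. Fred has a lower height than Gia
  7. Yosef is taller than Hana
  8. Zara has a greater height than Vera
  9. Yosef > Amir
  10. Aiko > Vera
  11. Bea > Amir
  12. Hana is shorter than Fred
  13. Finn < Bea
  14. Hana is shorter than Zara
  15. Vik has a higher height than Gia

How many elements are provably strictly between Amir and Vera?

1

The relations place Vera below Amir. An element lies strictly between them when it is forced above Vera and also forced below Amir.
Above Vera: {Gia, Zara, Finn, Aiko, Bea, Vik, Yosef}. Below Amir: {Hana, Fred, Gia}.
Intersection: {Gia} — 1.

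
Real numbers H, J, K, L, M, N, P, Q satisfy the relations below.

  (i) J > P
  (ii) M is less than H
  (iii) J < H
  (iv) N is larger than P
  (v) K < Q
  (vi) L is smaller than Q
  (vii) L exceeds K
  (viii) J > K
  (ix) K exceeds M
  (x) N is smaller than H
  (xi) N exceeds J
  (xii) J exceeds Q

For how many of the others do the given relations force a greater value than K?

From K the given relations immediately reach L, Q, J.
From those, N, H — 5 in total.
Nothing else is reachable above K; 5 in all.

5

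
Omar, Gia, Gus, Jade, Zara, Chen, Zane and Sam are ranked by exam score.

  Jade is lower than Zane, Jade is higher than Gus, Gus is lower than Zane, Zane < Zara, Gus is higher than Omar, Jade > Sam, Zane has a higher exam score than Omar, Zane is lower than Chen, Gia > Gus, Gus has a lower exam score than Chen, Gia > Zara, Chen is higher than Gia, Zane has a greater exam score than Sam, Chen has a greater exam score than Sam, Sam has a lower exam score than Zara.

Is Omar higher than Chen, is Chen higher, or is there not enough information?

Chen

Omar < Gus and Gus < Jade give Omar < Jade.
With Jade < Zane: Omar < Gus < Jade < Zane.
Then Zane < Zara extends the chain to Zara.
Then Zara < Gia extends the chain to Gia.
With Gia < Chen: Omar < Gus < Jade < Zane < Zara < Gia < Chen.
So Chen is higher.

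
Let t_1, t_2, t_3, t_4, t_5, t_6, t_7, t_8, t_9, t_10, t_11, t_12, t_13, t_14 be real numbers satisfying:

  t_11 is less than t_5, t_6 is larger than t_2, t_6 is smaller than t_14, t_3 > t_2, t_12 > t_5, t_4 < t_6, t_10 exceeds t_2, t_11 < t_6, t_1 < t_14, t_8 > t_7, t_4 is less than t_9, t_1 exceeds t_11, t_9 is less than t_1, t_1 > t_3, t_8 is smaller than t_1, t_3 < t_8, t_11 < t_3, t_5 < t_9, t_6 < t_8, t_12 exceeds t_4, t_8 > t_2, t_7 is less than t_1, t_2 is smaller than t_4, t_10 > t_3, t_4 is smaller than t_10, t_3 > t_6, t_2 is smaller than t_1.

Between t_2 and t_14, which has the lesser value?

Following the relations from t_2: t_2 < t_4 < t_6 < t_3 < t_8 < t_1 < t_14.
So t_2 < t_14; t_2 is the smaller of the two.

t_2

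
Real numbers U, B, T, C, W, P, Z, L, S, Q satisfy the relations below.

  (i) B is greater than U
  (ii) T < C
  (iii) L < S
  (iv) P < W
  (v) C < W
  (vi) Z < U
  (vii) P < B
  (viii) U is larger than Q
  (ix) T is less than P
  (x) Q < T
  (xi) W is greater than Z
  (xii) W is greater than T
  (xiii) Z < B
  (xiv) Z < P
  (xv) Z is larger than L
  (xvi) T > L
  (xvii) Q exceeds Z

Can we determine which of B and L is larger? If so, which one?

Link the given pairs in sequence: L < Z; Z < Q; Q < T; T < P; P < B.
Together: L < Z < Q < T < P < B.
So B is larger.

B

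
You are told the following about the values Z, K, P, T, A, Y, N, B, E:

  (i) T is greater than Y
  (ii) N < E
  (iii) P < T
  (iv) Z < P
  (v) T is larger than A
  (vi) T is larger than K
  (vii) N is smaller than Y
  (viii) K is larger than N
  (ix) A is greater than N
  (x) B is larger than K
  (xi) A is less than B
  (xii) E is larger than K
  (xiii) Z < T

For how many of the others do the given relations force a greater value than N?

6

The elements the relations force above N are Y, A, K, E, B, T — no chain reaches any other.
That is 6.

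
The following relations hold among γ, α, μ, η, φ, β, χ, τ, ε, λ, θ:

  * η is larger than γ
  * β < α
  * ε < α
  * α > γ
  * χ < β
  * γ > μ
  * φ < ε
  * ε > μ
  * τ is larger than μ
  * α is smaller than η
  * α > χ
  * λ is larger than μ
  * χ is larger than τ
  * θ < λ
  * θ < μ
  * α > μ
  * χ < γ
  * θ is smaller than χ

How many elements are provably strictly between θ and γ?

3

The relations place θ below γ. An element lies strictly between them when it is forced above θ and also forced below γ.
Above θ: {μ, ε, τ, χ, β, α, η, λ}. Below γ: {μ, τ, χ}.
Intersection: {μ, τ, χ} — 3.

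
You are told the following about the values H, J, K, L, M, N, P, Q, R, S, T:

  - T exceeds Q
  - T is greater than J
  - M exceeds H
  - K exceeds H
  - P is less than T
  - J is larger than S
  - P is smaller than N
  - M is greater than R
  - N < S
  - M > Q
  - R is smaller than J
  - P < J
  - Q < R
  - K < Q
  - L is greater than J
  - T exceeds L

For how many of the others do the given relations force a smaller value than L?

8

From L the given relations immediately reach J.
From those, P, S, R — 4 in total.
From those, N, Q — 6 in total.
From those, K — 7 in total.
From those, H — 8 in total.
No other element is forced below L by the given relations, so the count is 8.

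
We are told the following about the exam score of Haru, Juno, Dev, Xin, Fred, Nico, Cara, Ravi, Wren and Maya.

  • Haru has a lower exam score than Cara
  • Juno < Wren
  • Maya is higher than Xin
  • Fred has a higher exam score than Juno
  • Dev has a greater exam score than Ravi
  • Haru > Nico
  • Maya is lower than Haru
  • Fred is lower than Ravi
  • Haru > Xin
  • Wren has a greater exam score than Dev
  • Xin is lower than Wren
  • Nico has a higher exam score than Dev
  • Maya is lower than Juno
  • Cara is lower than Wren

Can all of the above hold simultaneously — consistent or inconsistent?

consistent

The single ordering Xin < Maya < Juno < Fred < Ravi < Dev < Nico < Haru < Cara < Wren satisfies every listed relation, so no contradiction arises.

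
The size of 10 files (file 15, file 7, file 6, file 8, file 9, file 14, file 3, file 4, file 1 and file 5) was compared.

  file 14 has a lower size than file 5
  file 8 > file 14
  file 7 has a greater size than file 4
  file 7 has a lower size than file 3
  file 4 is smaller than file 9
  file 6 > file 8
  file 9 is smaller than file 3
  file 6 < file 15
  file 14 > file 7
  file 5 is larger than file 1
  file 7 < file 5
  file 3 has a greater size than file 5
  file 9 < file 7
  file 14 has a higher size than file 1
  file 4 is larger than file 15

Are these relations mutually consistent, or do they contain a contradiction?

We have file 7 < file 14 stated directly, yet also file 14 < file 8 < file 6 < file 15 < file 4 < file 9 < file 7 by chaining the others — so file 14 < file 7. Contradiction.

inconsistent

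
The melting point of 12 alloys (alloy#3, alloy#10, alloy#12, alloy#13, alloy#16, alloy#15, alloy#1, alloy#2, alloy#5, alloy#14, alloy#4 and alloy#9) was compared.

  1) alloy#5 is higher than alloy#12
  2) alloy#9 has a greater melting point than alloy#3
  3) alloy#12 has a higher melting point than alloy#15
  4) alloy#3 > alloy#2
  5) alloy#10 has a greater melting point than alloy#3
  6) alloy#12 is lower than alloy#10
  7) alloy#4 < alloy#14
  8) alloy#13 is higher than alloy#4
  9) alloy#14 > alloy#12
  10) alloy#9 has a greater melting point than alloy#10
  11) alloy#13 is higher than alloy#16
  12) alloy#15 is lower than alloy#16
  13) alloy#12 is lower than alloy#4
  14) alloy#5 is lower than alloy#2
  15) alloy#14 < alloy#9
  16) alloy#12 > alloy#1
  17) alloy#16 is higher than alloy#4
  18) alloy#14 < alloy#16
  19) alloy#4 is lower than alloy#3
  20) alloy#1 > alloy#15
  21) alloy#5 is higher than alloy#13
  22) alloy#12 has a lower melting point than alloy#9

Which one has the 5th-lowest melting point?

Chaining the given pairs: alloy#15 < alloy#1 < alloy#12 < alloy#4 < alloy#14 < alloy#16 < alloy#13 < alloy#5 < alloy#2 < alloy#3 < alloy#10 < alloy#9.
The 5th smallest is alloy#14.

alloy#14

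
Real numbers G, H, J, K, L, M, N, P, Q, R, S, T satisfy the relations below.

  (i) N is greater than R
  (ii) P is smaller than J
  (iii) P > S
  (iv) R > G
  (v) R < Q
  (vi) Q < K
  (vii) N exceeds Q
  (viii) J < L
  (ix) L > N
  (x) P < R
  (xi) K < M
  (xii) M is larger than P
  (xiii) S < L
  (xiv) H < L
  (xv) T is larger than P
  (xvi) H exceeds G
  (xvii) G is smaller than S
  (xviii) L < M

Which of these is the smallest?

Chaining upward from G: directly above it, S, H, R; then P, Q, N, L; then J, K, M, T.
That covers every other element, and nothing is given below G, so G is the smallest.

G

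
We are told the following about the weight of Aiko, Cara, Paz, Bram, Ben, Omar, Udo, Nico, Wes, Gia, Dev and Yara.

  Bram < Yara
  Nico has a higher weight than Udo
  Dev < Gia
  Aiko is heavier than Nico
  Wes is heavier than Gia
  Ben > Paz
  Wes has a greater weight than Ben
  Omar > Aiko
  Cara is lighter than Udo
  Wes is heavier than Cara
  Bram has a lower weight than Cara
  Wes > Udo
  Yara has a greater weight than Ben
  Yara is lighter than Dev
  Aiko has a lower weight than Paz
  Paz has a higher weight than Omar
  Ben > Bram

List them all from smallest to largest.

Bram < Cara < Udo < Nico < Aiko < Omar < Paz < Ben < Yara < Dev < Gia < Wes

Nothing is placed below Bram, so it is least; from there Bram < Cara; Cara < Udo; Udo < Nico; Nico < Aiko; Aiko < Omar; Omar < Paz; Paz < Ben; Ben < Yara; Yara < Dev; Dev < Gia; Gia < Wes, each given directly.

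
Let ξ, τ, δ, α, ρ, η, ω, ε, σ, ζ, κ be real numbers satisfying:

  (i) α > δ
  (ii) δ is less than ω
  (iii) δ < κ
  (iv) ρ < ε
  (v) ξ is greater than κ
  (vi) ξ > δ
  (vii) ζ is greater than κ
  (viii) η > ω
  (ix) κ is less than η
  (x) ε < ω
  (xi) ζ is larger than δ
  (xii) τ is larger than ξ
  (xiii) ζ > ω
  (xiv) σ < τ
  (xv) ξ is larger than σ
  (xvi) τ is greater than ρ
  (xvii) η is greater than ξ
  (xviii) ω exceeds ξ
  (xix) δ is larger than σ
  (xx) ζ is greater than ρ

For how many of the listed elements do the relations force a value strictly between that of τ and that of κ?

1

The relations place κ below τ. An element lies strictly between them when it is forced above κ and also forced below τ.
Above κ: {ξ, ω, ζ, η}. Below τ: {σ, δ, ρ, ξ}.
Intersection: {ξ} — 1.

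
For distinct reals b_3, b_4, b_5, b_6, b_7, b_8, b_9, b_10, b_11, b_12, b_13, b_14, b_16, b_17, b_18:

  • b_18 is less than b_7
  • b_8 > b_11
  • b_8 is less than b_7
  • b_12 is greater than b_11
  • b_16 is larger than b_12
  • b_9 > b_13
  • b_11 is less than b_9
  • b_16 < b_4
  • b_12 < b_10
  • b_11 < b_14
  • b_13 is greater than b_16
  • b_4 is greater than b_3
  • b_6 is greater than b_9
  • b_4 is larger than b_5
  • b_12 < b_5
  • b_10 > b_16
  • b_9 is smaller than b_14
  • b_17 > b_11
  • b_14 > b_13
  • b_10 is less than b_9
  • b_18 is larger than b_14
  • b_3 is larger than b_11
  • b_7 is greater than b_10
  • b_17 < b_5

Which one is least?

b_11

b_12 is not least since b_11 < b_12; b_8 is not least since b_11 < b_8; b_17 is not least since b_11 < b_17; b_16 is not least since b_12 < b_16; b_10 is not least since b_16 < b_10; b_13 is not least since b_16 < b_13; b_3 is not least since b_11 < b_3; b_9 is not least since b_11 < b_9; b_5 is not least since b_12 < b_5; b_14 is not least since b_11 < b_14; b_18 is not least since b_14 < b_18; b_6 is not least since b_9 < b_6; b_7 is not least since b_10 < b_7; b_4 is not least since b_5 < b_4.
Only b_11 has nothing below it, so b_11 is the least.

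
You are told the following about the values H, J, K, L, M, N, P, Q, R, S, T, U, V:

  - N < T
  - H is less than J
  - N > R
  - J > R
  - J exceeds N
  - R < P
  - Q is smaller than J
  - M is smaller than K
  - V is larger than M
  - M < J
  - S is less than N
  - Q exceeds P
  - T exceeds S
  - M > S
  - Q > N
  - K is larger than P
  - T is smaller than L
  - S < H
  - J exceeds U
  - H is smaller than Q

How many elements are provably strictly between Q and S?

2

The relations place S below Q. An element lies strictly between them when it is forced above S and also forced below Q.
Above S: {N, T, L, M, H, K, J, V}. Below Q: {R, N, P, H}.
Intersection: {N, H} — 2.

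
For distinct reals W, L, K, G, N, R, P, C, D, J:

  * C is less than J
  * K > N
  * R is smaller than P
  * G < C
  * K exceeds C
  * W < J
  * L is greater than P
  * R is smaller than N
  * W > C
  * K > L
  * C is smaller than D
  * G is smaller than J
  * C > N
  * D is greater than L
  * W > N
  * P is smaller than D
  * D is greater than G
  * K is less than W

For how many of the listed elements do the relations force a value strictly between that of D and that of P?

The relations place P below D. An element lies strictly between them when it is forced above P and also forced below D.
Above P: {L, K, W, J}. Below D: {R, N, G, C, L}.
Intersection: {L} — 1.

1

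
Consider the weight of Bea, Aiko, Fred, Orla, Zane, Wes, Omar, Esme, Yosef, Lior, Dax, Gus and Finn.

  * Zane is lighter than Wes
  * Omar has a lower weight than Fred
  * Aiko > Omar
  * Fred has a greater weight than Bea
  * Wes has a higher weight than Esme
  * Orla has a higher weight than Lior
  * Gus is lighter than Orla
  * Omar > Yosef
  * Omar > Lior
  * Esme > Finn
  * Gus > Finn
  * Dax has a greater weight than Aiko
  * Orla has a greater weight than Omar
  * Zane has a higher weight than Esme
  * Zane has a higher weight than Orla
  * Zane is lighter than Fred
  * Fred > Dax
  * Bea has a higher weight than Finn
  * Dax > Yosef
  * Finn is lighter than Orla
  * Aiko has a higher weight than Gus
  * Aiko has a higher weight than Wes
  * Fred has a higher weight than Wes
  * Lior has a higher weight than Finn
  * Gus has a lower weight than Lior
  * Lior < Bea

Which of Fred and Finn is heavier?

Chaining the given relations: Finn < Gus < Lior < Omar < Orla < Zane < Wes < Aiko < Dax < Fred.
So Finn < Fred; Fred is the heavier of the two.

Fred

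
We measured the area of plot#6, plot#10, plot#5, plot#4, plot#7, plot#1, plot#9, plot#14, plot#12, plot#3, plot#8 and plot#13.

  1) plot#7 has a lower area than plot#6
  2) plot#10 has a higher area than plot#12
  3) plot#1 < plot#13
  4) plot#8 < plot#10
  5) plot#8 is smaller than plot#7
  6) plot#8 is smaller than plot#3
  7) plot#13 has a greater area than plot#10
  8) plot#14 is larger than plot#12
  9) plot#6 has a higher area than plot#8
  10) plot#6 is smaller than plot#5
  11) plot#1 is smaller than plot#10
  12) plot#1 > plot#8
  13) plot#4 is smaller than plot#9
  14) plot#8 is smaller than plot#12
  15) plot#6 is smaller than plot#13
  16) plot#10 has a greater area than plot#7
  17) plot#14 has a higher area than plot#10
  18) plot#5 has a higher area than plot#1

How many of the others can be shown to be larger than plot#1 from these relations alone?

4

The elements the relations force above plot#1 are plot#10, plot#13, plot#5, plot#14 — no chain reaches any other.
That is 4.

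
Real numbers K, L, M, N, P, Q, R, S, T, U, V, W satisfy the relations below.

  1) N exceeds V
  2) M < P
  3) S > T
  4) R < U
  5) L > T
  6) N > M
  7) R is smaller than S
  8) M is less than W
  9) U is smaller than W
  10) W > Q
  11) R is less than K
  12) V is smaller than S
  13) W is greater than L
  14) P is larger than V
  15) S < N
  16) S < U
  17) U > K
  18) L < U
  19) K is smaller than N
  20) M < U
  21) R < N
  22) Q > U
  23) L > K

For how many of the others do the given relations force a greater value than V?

6

Directly above V: S, P, N.
One step further: U (4 so far).
One step further: Q, W (6 so far).
Nothing else is reachable above V; 6 in all.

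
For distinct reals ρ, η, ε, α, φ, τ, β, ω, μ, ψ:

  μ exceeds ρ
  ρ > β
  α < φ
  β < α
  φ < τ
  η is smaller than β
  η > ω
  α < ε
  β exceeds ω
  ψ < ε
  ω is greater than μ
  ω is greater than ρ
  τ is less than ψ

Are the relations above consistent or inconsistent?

inconsistent

We have β < ρ stated directly, yet also ρ < μ < ω < η < β by chaining the others — so ρ < β. Contradiction.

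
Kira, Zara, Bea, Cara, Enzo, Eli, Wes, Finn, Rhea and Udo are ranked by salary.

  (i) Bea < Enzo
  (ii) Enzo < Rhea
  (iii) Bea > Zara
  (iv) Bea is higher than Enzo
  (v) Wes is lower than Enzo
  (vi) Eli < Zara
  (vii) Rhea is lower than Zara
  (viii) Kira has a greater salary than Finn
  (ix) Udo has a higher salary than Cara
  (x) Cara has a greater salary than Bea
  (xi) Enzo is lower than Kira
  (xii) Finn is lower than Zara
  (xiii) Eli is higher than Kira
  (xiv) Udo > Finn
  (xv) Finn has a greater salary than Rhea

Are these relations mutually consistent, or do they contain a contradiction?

Chaining the given relations yields Enzo < Rhea < Finn < Kira < Eli < Zara < Bea, so Enzo < Bea. But one relation states Bea < Enzo. These cannot both hold.

inconsistent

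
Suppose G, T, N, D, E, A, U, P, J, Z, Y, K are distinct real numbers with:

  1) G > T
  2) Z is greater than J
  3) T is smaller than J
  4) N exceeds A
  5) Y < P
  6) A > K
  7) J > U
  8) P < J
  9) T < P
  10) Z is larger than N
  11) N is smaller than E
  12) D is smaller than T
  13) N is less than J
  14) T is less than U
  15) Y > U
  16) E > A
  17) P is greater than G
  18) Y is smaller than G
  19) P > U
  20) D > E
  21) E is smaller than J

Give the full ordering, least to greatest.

Each adjacent pair is fixed by a given relation: K < A; A < N; N < E; E < D; D < T; T < U; U < Y; Y < G; G < P; P < J; J < Z. Chaining them end to end gives the full order.

K < A < N < E < D < T < U < Y < G < P < J < Z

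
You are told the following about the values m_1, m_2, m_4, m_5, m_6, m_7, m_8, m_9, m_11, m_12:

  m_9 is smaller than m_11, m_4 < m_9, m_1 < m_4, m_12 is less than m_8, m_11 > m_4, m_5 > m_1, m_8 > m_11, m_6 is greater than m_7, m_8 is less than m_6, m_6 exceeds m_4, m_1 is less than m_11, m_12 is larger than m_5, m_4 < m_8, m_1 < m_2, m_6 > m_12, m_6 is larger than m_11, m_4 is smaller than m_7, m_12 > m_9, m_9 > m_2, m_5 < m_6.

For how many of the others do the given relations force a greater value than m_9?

4

The elements the relations force above m_9 are m_11, m_12, m_8, m_6 — no chain reaches any other.
That is 4.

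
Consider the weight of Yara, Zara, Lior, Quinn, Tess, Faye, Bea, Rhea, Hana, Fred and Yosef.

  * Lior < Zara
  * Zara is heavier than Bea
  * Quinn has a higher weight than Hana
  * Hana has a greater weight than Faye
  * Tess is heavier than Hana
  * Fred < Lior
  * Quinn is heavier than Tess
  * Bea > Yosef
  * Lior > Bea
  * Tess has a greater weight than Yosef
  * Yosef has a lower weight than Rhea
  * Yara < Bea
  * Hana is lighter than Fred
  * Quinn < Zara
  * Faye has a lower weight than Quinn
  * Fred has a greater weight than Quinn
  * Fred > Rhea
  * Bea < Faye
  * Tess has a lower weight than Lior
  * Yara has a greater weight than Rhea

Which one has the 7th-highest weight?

The consecutive relations fix a unique order: Yosef < Rhea < Yara < Bea < Faye < Hana < Tess < Quinn < Fred < Lior < Zara.
Counting 7 from the largest end gives Faye.

Faye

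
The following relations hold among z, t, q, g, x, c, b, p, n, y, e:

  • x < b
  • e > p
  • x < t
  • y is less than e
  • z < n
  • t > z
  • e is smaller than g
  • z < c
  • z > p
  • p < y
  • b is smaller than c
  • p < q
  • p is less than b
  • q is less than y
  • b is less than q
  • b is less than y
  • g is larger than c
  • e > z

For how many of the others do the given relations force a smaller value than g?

From g the given relations immediately reach e, c.
From those, p, z, b, y — 6 in total.
From those, x, q — 8 in total.
Nothing else is reachable below g; 8 in all.

8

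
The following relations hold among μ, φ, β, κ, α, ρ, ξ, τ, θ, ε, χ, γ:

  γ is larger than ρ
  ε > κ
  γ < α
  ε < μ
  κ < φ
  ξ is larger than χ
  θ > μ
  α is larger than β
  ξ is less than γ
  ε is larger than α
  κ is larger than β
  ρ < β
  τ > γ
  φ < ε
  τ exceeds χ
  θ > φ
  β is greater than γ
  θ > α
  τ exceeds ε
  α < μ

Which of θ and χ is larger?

Link the given pairs in sequence: χ < ξ; ξ < γ; γ < β; β < κ; κ < φ; φ < ε; ε < μ; μ < θ.
Together: χ < ξ < γ < β < κ < φ < ε < μ < θ.
So χ < θ; θ is the larger of the two.

θ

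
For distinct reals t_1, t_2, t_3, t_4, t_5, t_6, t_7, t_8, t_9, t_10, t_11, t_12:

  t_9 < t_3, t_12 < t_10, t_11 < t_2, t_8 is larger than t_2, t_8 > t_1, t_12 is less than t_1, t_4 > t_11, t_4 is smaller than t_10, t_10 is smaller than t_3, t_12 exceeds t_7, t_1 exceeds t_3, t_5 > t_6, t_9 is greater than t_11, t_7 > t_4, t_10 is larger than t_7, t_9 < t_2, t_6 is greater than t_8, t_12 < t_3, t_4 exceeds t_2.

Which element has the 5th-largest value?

t_3

Chaining the given pairs: t_11 < t_9 < t_2 < t_4 < t_7 < t_12 < t_10 < t_3 < t_1 < t_8 < t_6 < t_5.
Counting 5 from the largest end gives t_3.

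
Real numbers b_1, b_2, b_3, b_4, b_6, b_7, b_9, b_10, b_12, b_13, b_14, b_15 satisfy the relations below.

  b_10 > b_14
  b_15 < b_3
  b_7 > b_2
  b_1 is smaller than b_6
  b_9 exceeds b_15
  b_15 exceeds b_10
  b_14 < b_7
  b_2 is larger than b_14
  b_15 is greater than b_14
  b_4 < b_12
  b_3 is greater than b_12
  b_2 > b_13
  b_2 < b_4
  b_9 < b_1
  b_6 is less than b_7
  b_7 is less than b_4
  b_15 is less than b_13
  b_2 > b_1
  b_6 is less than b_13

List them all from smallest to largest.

The consecutive links are each given: b_14 < b_10; b_10 < b_15; b_15 < b_9; b_9 < b_1; b_1 < b_6; b_6 < b_13; b_13 < b_2; b_2 < b_7; b_7 < b_4; b_4 < b_12; b_12 < b_3.

b_14 < b_10 < b_15 < b_9 < b_1 < b_6 < b_13 < b_2 < b_7 < b_4 < b_12 < b_3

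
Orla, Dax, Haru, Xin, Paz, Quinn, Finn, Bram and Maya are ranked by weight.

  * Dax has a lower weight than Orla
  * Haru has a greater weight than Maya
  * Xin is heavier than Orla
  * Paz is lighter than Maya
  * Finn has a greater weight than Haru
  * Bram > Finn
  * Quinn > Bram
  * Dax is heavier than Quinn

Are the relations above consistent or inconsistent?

Every relation is compatible with Paz < Maya < Haru < Finn < Bram < Quinn < Dax < Orla < Xin; the set is consistent.

consistent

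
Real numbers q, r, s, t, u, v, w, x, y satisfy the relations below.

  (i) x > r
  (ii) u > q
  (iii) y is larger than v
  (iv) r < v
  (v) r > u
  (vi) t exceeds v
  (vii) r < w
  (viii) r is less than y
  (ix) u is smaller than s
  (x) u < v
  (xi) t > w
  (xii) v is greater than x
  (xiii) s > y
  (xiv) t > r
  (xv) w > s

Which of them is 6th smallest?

Piecing the relations together gives one ordering: q < u < r < x < v < y < s < w < t.
Counting 6 from the smallest end gives y.

y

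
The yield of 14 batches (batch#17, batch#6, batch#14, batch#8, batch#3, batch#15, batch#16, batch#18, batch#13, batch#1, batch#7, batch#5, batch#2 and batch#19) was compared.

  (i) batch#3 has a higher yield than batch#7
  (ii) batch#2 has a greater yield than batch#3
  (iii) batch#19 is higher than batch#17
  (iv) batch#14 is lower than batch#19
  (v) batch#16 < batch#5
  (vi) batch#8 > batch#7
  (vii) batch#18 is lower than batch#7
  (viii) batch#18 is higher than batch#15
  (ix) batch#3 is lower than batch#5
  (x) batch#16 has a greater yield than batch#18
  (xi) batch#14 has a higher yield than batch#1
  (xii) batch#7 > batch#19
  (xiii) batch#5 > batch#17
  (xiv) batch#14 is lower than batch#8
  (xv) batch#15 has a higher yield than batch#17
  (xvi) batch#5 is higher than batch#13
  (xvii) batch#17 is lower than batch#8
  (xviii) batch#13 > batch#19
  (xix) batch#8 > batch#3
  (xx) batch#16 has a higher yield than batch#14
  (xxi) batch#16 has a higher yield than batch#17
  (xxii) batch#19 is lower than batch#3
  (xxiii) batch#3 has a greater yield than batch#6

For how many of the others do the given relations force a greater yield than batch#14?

8

Directly above batch#14: batch#19, batch#16, batch#8.
One step further: batch#7, batch#13, batch#3, batch#5 (7 so far).
One step further: batch#2 (8 so far).
Nothing else is reachable above batch#14; 8 in all.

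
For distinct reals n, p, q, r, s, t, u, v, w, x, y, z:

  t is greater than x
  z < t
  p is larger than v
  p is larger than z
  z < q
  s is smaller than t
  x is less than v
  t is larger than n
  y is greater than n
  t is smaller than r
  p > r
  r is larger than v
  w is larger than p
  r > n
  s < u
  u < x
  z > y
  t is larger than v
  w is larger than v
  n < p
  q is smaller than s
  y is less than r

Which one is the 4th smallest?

q

The consecutive relations fix a unique order: n < y < z < q < s < u < x < v < t < r < p < w.
The 4th smallest is q.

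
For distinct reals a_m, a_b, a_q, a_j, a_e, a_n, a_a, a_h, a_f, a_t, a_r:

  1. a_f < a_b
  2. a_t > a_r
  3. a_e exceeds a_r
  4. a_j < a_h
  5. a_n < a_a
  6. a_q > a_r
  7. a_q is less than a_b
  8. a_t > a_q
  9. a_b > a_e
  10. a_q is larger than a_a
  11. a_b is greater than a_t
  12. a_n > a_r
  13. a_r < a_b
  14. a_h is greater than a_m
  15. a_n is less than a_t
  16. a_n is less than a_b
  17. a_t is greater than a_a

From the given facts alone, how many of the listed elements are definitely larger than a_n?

The elements the relations force above a_n are a_a, a_q, a_t, a_b — no chain reaches any other.
That is 4.

4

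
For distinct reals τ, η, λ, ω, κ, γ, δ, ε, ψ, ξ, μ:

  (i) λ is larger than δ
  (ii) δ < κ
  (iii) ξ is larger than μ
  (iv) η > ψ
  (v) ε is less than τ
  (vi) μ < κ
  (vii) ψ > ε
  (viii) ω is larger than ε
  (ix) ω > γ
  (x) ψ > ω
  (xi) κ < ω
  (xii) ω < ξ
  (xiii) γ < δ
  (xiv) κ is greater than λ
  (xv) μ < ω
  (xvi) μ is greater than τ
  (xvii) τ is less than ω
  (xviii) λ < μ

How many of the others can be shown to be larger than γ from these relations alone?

8

Directly above γ: δ, ω.
One step further: λ, κ, ξ, ψ (6 so far).
One step further: μ, η (8 so far).
Nothing else is reachable above γ; 8 in all.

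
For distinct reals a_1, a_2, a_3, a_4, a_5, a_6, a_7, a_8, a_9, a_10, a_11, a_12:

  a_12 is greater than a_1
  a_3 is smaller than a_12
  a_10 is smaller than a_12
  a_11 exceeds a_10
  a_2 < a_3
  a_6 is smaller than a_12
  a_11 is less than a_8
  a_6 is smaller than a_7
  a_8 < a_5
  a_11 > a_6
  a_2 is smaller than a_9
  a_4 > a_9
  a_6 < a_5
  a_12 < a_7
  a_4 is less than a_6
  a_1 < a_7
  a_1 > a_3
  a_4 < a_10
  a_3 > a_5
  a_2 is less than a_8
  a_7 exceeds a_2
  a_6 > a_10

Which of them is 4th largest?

a_3

Piecing the relations together gives one ordering: a_2 < a_9 < a_4 < a_10 < a_6 < a_11 < a_8 < a_5 < a_3 < a_1 < a_12 < a_7.
Counting 4 from the largest end gives a_3.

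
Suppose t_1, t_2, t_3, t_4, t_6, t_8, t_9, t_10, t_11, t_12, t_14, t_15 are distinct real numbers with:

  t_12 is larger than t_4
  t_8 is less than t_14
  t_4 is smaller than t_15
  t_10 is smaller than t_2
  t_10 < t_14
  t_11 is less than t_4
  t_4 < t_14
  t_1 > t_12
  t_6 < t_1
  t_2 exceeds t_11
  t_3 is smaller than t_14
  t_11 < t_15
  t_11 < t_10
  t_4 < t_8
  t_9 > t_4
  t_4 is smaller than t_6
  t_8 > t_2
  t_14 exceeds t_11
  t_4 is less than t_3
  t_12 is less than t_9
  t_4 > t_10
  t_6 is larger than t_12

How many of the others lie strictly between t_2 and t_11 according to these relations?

1

Chaining upward from t_11 reaches: t_10, t_4, t_3, t_12, t_9, t_6, t_15, t_8, t_14, t_1.
Chaining downward from t_2 reaches: t_10.
Strictly between t_11 and t_2 are those in both lists: t_10 — 1 element.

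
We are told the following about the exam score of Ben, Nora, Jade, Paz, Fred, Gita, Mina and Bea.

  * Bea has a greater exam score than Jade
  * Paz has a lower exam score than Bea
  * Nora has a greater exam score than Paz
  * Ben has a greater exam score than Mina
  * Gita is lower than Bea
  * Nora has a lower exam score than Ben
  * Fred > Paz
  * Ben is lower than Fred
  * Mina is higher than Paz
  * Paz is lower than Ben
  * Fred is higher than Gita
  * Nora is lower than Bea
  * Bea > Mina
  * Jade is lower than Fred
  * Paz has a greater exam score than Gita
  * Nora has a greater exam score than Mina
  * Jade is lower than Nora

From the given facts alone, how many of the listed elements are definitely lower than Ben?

5

From Ben the given relations immediately reach Paz, Mina, Nora.
From those, Gita, Jade — 5 in total.
Nothing else is reachable below Ben; 5 in all.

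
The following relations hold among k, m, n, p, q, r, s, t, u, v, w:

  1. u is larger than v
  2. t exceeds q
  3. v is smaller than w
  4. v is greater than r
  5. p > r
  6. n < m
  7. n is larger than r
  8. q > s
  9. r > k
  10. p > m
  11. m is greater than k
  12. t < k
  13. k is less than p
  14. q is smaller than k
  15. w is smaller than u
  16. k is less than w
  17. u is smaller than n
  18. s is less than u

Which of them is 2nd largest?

m

Chaining the given pairs: s < q < t < k < r < v < w < u < n < m < p.
Counting 2 from the largest end gives m.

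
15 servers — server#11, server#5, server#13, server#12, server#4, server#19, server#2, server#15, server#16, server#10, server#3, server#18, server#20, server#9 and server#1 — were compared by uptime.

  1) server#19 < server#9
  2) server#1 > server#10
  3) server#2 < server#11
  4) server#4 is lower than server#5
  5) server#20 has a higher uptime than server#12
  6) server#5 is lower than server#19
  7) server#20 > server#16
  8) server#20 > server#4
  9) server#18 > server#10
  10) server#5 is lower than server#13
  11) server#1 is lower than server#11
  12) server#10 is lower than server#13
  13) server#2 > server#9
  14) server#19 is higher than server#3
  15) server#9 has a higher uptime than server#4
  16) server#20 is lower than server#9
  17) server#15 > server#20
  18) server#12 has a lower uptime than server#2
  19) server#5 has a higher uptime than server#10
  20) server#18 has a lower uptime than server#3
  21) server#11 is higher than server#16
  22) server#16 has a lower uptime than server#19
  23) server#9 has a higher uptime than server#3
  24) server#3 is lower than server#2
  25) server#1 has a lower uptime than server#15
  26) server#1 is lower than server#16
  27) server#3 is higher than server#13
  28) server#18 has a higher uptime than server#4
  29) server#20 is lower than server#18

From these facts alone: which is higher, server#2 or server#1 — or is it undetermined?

server#2

Following the relations from server#1: server#1 < server#16 < server#20 < server#18 < server#3 < server#19 < server#9 < server#2.
So server#2 is higher.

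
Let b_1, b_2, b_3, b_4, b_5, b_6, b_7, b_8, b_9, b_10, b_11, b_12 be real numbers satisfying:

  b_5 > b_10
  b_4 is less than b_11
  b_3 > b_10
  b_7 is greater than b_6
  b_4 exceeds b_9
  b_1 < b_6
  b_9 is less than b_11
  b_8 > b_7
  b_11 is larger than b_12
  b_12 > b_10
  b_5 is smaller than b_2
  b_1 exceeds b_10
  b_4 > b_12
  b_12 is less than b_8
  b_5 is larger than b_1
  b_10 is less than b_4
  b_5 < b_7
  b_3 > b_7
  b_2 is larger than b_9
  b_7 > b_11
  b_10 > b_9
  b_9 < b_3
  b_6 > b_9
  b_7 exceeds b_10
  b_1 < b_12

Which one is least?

b_9

b_10 is not least since b_9 < b_10; b_1 is not least since b_10 < b_1; b_5 is not least since b_10 < b_5; b_6 is not least since b_1 < b_6; b_12 is not least since b_1 < b_12; b_4 is not least since b_10 < b_4; b_11 is not least since b_12 < b_11; b_7 is not least since b_6 < b_7; b_3 is not least since b_7 < b_3; b_2 is not least since b_5 < b_2; b_8 is not least since b_7 < b_8.
Only b_9 has nothing below it, so b_9 is the least.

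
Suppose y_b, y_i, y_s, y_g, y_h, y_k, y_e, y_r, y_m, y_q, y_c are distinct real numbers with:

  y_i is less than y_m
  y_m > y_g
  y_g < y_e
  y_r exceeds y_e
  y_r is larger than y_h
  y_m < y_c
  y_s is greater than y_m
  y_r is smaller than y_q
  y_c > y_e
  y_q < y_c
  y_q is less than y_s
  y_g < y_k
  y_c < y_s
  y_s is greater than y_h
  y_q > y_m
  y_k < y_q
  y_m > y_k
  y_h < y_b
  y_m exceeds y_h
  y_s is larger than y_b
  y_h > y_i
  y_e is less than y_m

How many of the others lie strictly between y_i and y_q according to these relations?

3

The relations place y_i below y_q. An element lies strictly between them when it is forced above y_i and also forced below y_q.
Above y_i: {y_h, y_b, y_m, y_r, y_c, y_s}. Below y_q: {y_g, y_k, y_h, y_e, y_m, y_r}.
Intersection: {y_h, y_m, y_r} — 3.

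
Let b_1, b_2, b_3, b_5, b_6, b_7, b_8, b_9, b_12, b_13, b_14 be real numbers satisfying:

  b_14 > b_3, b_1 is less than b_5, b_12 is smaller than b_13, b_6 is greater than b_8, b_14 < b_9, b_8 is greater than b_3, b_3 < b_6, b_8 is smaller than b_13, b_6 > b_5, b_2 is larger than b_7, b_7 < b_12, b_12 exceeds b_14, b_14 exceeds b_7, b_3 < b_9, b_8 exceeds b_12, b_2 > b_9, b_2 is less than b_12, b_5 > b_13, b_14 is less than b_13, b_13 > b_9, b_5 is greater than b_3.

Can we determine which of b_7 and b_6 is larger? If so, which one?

b_7 < b_14 and b_14 < b_9 give b_7 < b_9.
With b_9 < b_2: b_7 < b_14 < b_9 < b_2.
Then b_2 < b_12 extends the chain to b_12.
With b_12 < b_8: b_7 < b_14 < b_9 < b_2 < b_12 < b_8.
Then b_8 < b_13 extends the chain to b_13.
With b_13 < b_5: b_7 < b_14 < b_9 < b_2 < b_12 < b_8 < b_13 < b_5.
Then b_5 < b_6 extends the chain to b_6.
So b_6 is larger.

b_6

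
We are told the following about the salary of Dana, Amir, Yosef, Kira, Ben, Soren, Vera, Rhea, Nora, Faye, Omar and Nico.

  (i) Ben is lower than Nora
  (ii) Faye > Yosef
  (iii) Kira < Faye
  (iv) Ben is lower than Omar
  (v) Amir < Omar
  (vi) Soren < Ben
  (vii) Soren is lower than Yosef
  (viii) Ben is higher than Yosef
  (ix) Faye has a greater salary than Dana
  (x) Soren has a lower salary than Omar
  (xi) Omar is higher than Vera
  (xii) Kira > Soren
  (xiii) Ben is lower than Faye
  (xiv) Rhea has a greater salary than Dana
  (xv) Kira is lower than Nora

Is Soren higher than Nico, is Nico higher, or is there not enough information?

Following every chain through Soren: above Soren we get Kira, Yosef, Ben, Faye, Nora, Omar.
Nico is not reached, and no chain runs the other way from Nico to Soren.
So the given relations leave the order of Soren and Nico undetermined.

undetermined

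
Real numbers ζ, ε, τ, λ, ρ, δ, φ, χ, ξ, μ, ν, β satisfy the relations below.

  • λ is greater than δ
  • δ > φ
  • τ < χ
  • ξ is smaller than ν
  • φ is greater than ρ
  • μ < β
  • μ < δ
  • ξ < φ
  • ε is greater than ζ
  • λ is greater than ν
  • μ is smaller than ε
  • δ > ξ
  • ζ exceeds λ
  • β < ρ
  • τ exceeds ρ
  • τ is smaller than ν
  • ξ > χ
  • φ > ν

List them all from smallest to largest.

μ < β < ρ < τ < χ < ξ < ν < φ < δ < λ < ζ < ε

Each adjacent pair is fixed by a given relation: μ < β; β < ρ; ρ < τ; τ < χ; χ < ξ; ξ < ν; ν < φ; φ < δ; δ < λ; λ < ζ; ζ < ε. Chaining them end to end gives the full order.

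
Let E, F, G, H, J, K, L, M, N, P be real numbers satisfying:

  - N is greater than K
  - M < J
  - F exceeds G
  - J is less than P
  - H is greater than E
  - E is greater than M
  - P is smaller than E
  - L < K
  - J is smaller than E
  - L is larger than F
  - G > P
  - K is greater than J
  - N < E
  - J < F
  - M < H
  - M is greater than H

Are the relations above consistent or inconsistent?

inconsistent

Chaining the given relations yields M < J < P < G < F < L < K < N < E < H, so M < H. But one relation states H < M. These cannot both hold.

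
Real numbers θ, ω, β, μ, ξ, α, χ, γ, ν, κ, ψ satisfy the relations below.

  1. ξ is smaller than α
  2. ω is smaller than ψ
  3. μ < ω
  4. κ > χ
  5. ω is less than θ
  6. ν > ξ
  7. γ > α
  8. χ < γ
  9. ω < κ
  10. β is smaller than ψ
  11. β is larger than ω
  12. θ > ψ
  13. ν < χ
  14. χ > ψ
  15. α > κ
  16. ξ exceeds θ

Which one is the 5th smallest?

θ

Chaining the given pairs: μ < ω < β < ψ < θ < ξ < ν < χ < κ < α < γ.
The 5th smallest is θ.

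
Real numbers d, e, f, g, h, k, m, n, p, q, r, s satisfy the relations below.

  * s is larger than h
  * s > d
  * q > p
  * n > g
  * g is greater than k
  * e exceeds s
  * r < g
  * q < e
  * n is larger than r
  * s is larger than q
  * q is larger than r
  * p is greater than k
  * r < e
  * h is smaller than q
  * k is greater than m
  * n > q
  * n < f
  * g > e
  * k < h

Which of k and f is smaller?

k

k < p and p < q give k < q.
With q < s: k < p < q < s.
With s < e: k < p < q < s < e.
Then e < g extends the chain to g.
Then g < n extends the chain to n.
Then n < f extends the chain to f.
So k < f; k is the smaller of the two.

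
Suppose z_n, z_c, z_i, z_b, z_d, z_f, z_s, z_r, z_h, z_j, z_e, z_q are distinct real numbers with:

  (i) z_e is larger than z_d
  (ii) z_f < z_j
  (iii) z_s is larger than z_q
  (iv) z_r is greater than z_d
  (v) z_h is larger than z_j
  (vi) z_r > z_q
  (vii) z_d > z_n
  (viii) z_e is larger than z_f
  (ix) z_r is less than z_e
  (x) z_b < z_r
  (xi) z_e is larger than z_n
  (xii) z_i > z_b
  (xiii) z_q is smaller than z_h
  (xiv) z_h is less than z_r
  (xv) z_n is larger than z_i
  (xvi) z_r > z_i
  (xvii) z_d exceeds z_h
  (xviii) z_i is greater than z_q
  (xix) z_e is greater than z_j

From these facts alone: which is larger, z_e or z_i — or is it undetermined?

z_e

z_i < z_n < z_d < z_r < z_e, by transitivity through z_n, z_d, z_r.
So z_e is larger.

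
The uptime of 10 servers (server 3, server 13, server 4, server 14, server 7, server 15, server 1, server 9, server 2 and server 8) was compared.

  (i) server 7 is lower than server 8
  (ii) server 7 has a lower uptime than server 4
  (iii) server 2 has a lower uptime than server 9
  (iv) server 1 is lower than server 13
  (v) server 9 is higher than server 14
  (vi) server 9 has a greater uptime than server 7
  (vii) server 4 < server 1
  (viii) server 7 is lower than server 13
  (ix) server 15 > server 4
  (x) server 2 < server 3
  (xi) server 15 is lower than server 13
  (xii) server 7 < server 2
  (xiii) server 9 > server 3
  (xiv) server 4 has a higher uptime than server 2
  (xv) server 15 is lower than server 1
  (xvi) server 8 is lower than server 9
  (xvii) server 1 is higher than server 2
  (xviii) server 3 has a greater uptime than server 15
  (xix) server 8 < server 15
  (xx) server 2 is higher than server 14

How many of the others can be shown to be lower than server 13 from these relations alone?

7

From server 13 the given relations immediately reach server 7, server 15, server 1.
From those, server 2, server 4, server 8 — 6 in total.
From those, server 14 — 7 in total.
No other element is forced below server 13 by the given relations, so the count is 7.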